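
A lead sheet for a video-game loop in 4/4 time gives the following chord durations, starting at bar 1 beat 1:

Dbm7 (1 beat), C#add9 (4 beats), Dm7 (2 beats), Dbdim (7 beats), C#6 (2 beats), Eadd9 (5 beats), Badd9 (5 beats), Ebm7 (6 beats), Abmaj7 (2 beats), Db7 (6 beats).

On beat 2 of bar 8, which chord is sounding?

Ebm7

Beat 2 of bar 8 is beat (8−1)×4 + 2 = 30 overall.
Running totals: Dbm7 ends at 1, C#add9 ends at 5, Dm7 ends at 7, Dbdim ends at 14, C#6 ends at 16, Eadd9 ends at 21, Badd9 ends at 26, Ebm7 ends at 32.
Beat 30 falls within Ebm7.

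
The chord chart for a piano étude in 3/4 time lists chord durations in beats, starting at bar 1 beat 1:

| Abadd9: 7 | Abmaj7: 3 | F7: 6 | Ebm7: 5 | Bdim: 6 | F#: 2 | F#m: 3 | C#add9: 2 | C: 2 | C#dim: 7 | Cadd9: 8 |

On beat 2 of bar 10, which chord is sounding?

Beat 2 of bar 10 is beat (10−1)×3 + 2 = 29 overall.
Running totals: Abadd9 ends at 7, Abmaj7 ends at 10, F7 ends at 16, Ebm7 ends at 21, Bdim ends at 27, F# ends at 29.
Beat 29 falls within F#.

F#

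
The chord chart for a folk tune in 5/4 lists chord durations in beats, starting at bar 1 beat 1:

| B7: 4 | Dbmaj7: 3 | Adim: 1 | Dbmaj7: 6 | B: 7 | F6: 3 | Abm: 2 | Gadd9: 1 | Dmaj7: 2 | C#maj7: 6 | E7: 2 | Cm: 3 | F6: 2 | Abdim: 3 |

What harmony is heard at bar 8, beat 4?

Beat 4 of bar 8 is beat (8−1)×5 + 4 = 39 overall.
Running totals: B7 ends at 4, Dbmaj7 ends at 7, Adim ends at 8, Dbmaj7 ends at 14, B ends at 21, F6 ends at 24, Abm ends at 26, Gadd9 ends at 27, Dmaj7 ends at 29, C#maj7 ends at 35, E7 ends at 37, Cm ends at 40.
Beat 39 falls within Cm.

Cm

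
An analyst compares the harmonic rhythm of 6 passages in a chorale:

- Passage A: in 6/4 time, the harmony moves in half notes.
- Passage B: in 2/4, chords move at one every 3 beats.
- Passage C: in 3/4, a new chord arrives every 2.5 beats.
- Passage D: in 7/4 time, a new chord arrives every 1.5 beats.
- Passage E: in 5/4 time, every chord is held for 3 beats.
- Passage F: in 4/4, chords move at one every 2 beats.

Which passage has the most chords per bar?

A: each chord is 2 beats in 6/4, so 3 per bar.
B: each chord is 3 beats in 2/4, so 2/3 per bar.
C: each chord is 2.5 beats in 3/4, so 1.2 per bar.
D: each chord is 1.5 beats in 7/4, so 14/3 per bar.
E: each chord is 3 beats in 5/4, so 5/3 per bar.
F: each chord is 2 beats in 4/4, so 2 per bar.
Fastest is D at 14/3 chords/bar.

Passage D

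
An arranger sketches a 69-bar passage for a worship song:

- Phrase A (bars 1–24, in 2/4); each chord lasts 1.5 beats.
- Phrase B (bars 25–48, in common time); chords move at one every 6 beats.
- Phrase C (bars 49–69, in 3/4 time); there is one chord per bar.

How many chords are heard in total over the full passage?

69 chords

A has 48 beats and chords last 1.5 each, so 32 chords.
B has 96 beats and chords last 6 each, so 16 chords.
C has 63 beats and chords last 3 each, so 21 chords.
Total: 32 + 16 + 21 = 69.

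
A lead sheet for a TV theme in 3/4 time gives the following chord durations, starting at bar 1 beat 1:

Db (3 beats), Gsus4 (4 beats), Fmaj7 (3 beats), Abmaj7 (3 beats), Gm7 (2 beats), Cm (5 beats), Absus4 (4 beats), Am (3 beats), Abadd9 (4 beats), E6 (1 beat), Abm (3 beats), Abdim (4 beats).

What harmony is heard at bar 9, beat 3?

Am

Beat 3 of bar 9 is beat (9−1)×3 + 3 = 27 overall.
Running totals: Db ends at 3, Gsus4 ends at 7, Fmaj7 ends at 10, Abmaj7 ends at 13, Gm7 ends at 15, Cm ends at 20, Absus4 ends at 24, Am ends at 27.
Beat 27 falls within Am.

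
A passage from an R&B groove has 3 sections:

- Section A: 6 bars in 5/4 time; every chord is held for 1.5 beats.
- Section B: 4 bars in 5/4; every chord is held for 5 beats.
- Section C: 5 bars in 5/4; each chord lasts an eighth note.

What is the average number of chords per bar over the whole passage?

A: 6 bars of 5 beats is 30 beats; at 1.5 beats each that's 20 chords.
B: 4 bars of 5 beats is 20 beats; at 5 beats each that's 4 chords.
C: 5 bars of 5 beats is 25 beats; at 0.5 beats each that's 50 chords.
Overall: 74 chords over 15 bars → 74/15 = 74/15 chords per bar.

74/15 chords per bar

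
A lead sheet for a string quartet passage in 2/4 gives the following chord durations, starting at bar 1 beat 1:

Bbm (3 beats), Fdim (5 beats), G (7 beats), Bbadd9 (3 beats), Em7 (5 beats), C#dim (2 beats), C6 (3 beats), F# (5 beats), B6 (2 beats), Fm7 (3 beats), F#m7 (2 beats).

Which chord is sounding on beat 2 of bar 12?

C#dim

Beat 2 of bar 12 is beat (12−1)×2 + 2 = 24 overall.
Running totals: Bbm ends at 3, Fdim ends at 8, G ends at 15, Bbadd9 ends at 18, Em7 ends at 23, C#dim ends at 25.
Beat 24 falls within C#dim.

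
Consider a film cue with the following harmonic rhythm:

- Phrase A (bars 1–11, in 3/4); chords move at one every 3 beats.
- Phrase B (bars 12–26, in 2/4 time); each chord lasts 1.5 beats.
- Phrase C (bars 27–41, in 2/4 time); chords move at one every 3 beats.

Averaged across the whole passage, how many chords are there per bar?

A: 11 × 3 = 33 beats ÷ 3 = 11 chords.
B: 15 × 2 = 30 beats ÷ 1.5 = 20 chords.
C: 15 × 2 = 30 beats ÷ 3 = 10 chords.
Overall: 41 chords over 41 bars → 41/41 = 1 chords per bar.

1 chords per bar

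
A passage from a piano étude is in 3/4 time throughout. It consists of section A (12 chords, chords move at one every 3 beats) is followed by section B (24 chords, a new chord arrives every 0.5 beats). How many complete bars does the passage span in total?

16 bars

A: 12 × 3 = 36 beats = 12 bars.
B: 24 × 0.5 = 12 beats = 4 bars.
Total: 12 + 4 = 16 bars.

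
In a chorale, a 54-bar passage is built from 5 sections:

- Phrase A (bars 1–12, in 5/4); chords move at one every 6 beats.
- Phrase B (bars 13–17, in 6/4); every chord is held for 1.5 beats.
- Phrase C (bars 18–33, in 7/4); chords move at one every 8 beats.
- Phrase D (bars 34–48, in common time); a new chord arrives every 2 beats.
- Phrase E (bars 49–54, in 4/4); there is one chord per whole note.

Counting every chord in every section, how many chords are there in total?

80 chords

A: 12 bars × 5 beats = 60 beats; 6 beats/chord → 10 chords.
B: 5 bars × 6 beats = 30 beats; 1.5 beats/chord → 20 chords.
C: 16 bars × 7 beats = 112 beats; 8 beats/chord → 14 chords.
D: 15 bars × 4 beats = 60 beats; 2 beats/chord → 30 chords.
E: 6 bars × 4 beats = 24 beats; 4 beats/chord → 6 chords.
Total: 10 + 20 + 14 + 30 + 6 = 80.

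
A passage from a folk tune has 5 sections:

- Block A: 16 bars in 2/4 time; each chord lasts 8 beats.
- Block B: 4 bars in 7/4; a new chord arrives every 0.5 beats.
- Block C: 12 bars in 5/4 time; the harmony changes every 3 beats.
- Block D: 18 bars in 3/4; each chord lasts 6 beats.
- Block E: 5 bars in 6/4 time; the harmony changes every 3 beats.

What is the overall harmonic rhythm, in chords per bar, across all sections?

A: 16 × 2 = 32 beats ÷ 8 = 4 chords.
B: 4 × 7 = 28 beats ÷ 0.5 = 56 chords.
C: 12 × 5 = 60 beats ÷ 3 = 20 chords.
D: 18 × 3 = 54 beats ÷ 6 = 9 chords.
E: 5 × 6 = 30 beats ÷ 3 = 10 chords.
Overall: 99 chords over 55 bars → 99/55 = 1.8 chords per bar.

1.8 chords per bar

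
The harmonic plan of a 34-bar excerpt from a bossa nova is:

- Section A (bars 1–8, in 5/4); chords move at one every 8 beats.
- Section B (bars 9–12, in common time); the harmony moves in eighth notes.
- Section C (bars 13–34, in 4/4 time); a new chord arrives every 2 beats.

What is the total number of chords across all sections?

81 chords

A: 8 bars × 5 beats = 40 beats; 8 beats/chord → 5 chords.
B: 4 bars × 4 beats = 16 beats; 0.5 beats/chord → 32 chords.
C: 22 bars × 4 beats = 88 beats; 2 beats/chord → 44 chords.
Total: 5 + 32 + 44 = 81.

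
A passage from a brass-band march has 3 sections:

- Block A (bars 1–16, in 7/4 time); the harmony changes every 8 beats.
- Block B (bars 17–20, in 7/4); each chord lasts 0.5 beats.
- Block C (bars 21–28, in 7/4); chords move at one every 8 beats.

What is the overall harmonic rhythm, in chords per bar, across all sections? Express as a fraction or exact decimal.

A: 16 bars of 7 beats is 112 beats; at 8 beats each that's 14 chords.
B: 4 bars of 7 beats is 28 beats; at 0.5 beats each that's 56 chords.
C: 8 bars of 7 beats is 56 beats; at 8 beats each that's 7 chords.
Overall: 77 chords over 28 bars → 77/28 = 2.75 chords per bar.

2.75 chords per bar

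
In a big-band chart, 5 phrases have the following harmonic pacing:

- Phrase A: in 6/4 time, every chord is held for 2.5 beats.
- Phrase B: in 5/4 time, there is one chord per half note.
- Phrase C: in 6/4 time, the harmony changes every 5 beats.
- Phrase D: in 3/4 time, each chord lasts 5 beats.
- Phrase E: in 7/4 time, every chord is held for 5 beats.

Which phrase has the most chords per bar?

Phrase B

A: 6 beats/bar ÷ 2.5 beats/chord = 2.4 chords/bar.
B: 5 beats/bar ÷ 2 beats/chord = 2.5 chords/bar.
C: 6 beats/bar ÷ 5 beats/chord = 1.2 chords/bar.
D: 3 beats/bar ÷ 5 beats/chord = 0.6 chords/bar.
E: 7 beats/bar ÷ 5 beats/chord = 1.4 chords/bar.
Fastest is B at 2.5 chords/bar.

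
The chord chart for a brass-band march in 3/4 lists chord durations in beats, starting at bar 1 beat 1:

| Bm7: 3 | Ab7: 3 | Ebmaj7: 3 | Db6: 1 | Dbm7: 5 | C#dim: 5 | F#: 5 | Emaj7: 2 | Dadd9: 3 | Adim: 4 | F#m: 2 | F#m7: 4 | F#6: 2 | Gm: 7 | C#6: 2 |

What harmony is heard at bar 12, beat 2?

F#m

Beat 2 of bar 12 is beat (12−1)×3 + 2 = 35 overall.
Running totals: Bm7 ends at 3, Ab7 ends at 6, Ebmaj7 ends at 9, Db6 ends at 10, Dbm7 ends at 15, C#dim ends at 20, F# ends at 25, Emaj7 ends at 27, Dadd9 ends at 30, Adim ends at 34, F#m ends at 36.
Beat 35 falls within F#m.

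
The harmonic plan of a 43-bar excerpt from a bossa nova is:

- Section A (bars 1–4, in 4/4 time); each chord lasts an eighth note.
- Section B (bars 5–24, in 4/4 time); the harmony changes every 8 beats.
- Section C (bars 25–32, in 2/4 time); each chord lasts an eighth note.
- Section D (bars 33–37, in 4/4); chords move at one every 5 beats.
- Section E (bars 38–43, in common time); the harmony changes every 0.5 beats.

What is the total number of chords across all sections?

A has 16 beats and chords last 0.5 each, so 32 chords.
B has 80 beats and chords last 8 each, so 10 chords.
C has 16 beats and chords last 0.5 each, so 32 chords.
D has 20 beats and chords last 5 each, so 4 chords.
E has 24 beats and chords last 0.5 each, so 48 chords.
Total: 32 + 10 + 32 + 4 + 48 = 126.

126 chords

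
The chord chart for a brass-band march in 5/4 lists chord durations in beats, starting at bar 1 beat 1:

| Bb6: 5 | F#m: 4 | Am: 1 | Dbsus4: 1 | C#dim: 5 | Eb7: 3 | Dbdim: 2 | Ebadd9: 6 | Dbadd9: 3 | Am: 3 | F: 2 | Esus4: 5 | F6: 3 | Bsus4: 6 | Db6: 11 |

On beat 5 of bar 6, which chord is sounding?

Dbadd9

Beat 5 of bar 6 is beat (6−1)×5 + 5 = 30 overall.
Running totals: Bb6 ends at 5, F#m ends at 9, Am ends at 10, Dbsus4 ends at 11, C#dim ends at 16, Eb7 ends at 19, Dbdim ends at 21, Ebadd9 ends at 27, Dbadd9 ends at 30.
Beat 30 falls within Dbadd9.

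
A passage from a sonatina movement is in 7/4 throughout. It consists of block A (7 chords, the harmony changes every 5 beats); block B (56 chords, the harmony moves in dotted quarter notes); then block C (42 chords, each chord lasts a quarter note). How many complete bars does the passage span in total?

23 bars

A: 7 × 5 = 35 beats = 5 bars.
B: 56 × 1.5 = 84 beats = 12 bars.
C: 42 × 1 = 42 beats = 6 bars.
Total: 5 + 12 + 6 = 23 bars.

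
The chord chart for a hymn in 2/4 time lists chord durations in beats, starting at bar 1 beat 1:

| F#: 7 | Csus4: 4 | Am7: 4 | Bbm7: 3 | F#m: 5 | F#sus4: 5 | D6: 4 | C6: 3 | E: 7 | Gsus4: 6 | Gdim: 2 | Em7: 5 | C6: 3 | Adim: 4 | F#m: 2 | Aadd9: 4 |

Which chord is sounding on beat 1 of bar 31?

Beat 1 of bar 31 is beat (31−1)×2 + 1 = 61 overall.
Running totals: F# ends at 7, Csus4 ends at 11, Am7 ends at 15, Bbm7 ends at 18, F#m ends at 23, F#sus4 ends at 28, D6 ends at 32, C6 ends at 35, E ends at 42, Gsus4 ends at 48, Gdim ends at 50, Em7 ends at 55, C6 ends at 58, Adim ends at 62.
Beat 61 falls within Adim.

Adim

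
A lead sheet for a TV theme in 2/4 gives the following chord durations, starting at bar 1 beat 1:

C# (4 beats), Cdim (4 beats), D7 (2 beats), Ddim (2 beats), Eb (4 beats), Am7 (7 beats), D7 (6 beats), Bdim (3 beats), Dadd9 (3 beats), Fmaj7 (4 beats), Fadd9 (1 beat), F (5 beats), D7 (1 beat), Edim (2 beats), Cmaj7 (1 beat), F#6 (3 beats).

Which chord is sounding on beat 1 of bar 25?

Beat 1 of bar 25 is beat (25−1)×2 + 1 = 49 overall.
Running totals: C# ends at 4, Cdim ends at 8, D7 ends at 10, Ddim ends at 12, Eb ends at 16, Am7 ends at 23, D7 ends at 29, Bdim ends at 32, Dadd9 ends at 35, Fmaj7 ends at 39, Fadd9 ends at 40, F ends at 45, D7 ends at 46, Edim ends at 48, Cmaj7 ends at 49.
Beat 49 falls within Cmaj7.

Cmaj7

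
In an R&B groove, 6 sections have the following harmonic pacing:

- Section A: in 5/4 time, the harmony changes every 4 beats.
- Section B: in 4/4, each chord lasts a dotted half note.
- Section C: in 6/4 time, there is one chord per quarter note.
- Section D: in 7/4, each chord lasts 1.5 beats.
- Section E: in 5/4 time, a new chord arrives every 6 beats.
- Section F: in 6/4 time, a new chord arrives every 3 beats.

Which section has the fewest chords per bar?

Section E

A: 5/4 = 1.25 chords/bar.
B: 4/3 = 4/3 chords/bar.
C: 6/1 = 6 chords/bar.
D: 7/1.5 = 14/3 chords/bar.
E: 5/6 = 5/6 chords/bar.
F: 6/3 = 2 chords/bar.
Slowest is E at 5/6 chords/bar.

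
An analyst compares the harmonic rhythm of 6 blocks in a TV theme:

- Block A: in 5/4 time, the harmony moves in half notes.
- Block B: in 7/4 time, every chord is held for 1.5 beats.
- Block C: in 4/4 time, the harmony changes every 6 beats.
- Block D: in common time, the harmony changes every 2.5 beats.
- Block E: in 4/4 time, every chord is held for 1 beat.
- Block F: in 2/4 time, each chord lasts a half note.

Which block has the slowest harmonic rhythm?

A: 5/2 = 2.5 chords/bar.
B: 7/1.5 = 14/3 chords/bar.
C: 4/6 = 2/3 chords/bar.
D: 4/2.5 = 1.6 chords/bar.
E: 4/1 = 4 chords/bar.
F: 2/2 = 1 chord/bar.
Slowest is C at 2/3 chords/bar.

Block C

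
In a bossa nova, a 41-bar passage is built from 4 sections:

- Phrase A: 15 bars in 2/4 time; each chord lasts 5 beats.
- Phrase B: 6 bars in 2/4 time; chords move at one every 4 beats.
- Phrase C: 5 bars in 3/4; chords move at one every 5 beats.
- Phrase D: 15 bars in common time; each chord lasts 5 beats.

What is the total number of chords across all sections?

24 chords

A: 15 bars × 2 beats = 30 beats; 5 beats/chord → 6 chords.
B: 6 bars × 2 beats = 12 beats; 4 beats/chord → 3 chords.
C: 5 bars × 3 beats = 15 beats; 5 beats/chord → 3 chords.
D: 15 bars × 4 beats = 60 beats; 5 beats/chord → 12 chords.
Total: 6 + 3 + 3 + 12 = 24.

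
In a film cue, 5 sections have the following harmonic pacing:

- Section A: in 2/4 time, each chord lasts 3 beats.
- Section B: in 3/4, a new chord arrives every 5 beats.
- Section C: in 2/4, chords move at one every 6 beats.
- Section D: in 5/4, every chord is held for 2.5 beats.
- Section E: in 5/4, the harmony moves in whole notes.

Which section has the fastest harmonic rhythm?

Section D

A: 2/3 = 2/3 chords/bar.
B: 3/5 = 0.6 chords/bar.
C: 2/6 = 1/3 chords/bar.
D: 5/2.5 = 2 chords/bar.
E: 5/4 = 1.25 chords/bar.
Fastest is D at 2 chords/bar.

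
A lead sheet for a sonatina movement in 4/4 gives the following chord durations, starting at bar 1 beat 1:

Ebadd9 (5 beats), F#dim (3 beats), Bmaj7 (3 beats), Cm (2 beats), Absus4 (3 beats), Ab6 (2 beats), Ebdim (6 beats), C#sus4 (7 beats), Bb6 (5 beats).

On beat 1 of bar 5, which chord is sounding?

Ab6

Beat 1 of bar 5 is beat (5−1)×4 + 1 = 17 overall.
Running totals: Ebadd9 ends at 5, F#dim ends at 8, Bmaj7 ends at 11, Cm ends at 13, Absus4 ends at 16, Ab6 ends at 18.
Beat 17 falls within Ab6.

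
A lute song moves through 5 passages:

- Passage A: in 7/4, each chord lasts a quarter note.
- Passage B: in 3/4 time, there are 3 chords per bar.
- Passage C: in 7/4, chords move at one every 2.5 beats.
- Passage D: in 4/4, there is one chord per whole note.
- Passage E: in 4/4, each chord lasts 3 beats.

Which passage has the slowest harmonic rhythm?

A: 7/1 = 7 chords/bar.
B: 3/1 = 3 chords/bar.
C: 7/2.5 = 2.8 chords/bar.
D: 4/4 = 1 chord/bar.
E: 4/3 = 4/3 chords/bar.
Slowest is D at 1 chords/bar.

Passage D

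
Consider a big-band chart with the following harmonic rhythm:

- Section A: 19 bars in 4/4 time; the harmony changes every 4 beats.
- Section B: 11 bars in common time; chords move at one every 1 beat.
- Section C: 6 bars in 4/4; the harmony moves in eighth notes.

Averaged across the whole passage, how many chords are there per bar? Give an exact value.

37/12 chords per bar

A: 19 × 4 = 76 beats ÷ 4 = 19 chords.
B: 11 × 4 = 44 beats ÷ 1 = 44 chords.
C: 6 × 4 = 24 beats ÷ 0.5 = 48 chords.
Overall: 111 chords over 36 bars → 111/36 = 37/12 chords per bar.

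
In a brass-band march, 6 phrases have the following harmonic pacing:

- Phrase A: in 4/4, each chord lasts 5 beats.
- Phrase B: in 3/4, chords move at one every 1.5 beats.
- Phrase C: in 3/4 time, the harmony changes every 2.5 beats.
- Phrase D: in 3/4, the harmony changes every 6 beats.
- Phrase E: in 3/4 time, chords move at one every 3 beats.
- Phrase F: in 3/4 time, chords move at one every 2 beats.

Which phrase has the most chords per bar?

Phrase B

A: each chord is 5 beats in 4/4, so 0.8 per bar.
B: each chord is 1.5 beats in 3/4, so 2 per bar.
C: each chord is 2.5 beats in 3/4, so 1.2 per bar.
D: each chord is 6 beats in 3/4, so 0.5 per bar.
E: each chord is 3 beats in 3/4, so 1 per bar.
F: each chord is 2 beats in 3/4, so 1.5 per bar.
Fastest is B at 2 chords/bar.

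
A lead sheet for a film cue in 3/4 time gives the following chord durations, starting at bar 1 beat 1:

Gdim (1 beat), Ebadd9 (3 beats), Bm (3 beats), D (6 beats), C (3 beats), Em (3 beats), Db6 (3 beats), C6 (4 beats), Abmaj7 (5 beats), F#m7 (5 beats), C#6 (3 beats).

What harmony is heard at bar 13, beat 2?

Beat 2 of bar 13 is beat (13−1)×3 + 2 = 38 overall.
Running totals: Gdim ends at 1, Ebadd9 ends at 4, Bm ends at 7, D ends at 13, C ends at 16, Em ends at 19, Db6 ends at 22, C6 ends at 26, Abmaj7 ends at 31, F#m7 ends at 36, C#6 ends at 39.
Beat 38 falls within C#6.

C#6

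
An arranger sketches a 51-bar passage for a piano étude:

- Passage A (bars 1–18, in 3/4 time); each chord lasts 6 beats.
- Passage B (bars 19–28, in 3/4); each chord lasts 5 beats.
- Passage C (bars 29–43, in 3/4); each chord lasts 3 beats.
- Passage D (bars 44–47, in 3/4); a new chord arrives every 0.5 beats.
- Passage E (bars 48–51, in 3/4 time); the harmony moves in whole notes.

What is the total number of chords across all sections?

A: 18·3 = 54 beats, 54/6 = 9 chords.
B: 10·3 = 30 beats, 30/5 = 6 chords.
C: 15·3 = 45 beats, 45/3 = 15 chords.
D: 4·3 = 12 beats, 12/0.5 = 24 chords.
E: 4·3 = 12 beats, 12/4 = 3 chords.
Total: 9 + 6 + 15 + 24 + 3 = 57.

57 chords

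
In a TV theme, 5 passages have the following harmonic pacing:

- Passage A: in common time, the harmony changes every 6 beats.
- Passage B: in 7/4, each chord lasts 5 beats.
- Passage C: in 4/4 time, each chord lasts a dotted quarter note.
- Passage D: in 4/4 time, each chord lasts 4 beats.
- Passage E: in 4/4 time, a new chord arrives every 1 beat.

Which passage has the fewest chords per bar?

Passage A

A: 4 beats/bar ÷ 6 beats/chord = 2/3 chords/bar.
B: 7 beats/bar ÷ 5 beats/chord = 1.4 chords/bar.
C: 4 beats/bar ÷ 1.5 beats/chord = 8/3 chords/bar.
D: 4 beats/bar ÷ 4 beats/chord = 1 chord/bar.
E: 4 beats/bar ÷ 1 beat/chord = 4 chords/bar.
Slowest is A at 2/3 chords/bar.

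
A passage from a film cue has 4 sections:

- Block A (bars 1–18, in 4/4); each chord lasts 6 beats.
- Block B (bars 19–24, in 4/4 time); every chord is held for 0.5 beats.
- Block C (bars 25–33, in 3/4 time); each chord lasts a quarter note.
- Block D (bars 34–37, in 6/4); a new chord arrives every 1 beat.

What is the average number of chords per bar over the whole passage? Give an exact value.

3 chords per bar

A: 18 bars of 4 beats is 72 beats; at 6 beats each that's 12 chords.
B: 6 bars of 4 beats is 24 beats; at 0.5 beats each that's 48 chords.
C: 9 bars of 3 beats is 27 beats; at 1 beat each that's 27 chords.
D: 4 bars of 6 beats is 24 beats; at 1 beat each that's 24 chords.
Overall: 111 chords over 37 bars → 111/37 = 3 chords per bar.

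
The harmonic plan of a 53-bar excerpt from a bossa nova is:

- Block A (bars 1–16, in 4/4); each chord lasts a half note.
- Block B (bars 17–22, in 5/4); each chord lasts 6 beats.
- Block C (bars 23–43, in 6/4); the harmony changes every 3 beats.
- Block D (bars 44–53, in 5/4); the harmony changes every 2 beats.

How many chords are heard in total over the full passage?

A: 16 bars × 4 beats = 64 beats; 2 beats/chord → 32 chords.
B: 6 bars × 5 beats = 30 beats; 6 beats/chord → 5 chords.
C: 21 bars × 6 beats = 126 beats; 3 beats/chord → 42 chords.
D: 10 bars × 5 beats = 50 beats; 2 beats/chord → 25 chords.
Total: 32 + 5 + 42 + 25 = 104.

104 chords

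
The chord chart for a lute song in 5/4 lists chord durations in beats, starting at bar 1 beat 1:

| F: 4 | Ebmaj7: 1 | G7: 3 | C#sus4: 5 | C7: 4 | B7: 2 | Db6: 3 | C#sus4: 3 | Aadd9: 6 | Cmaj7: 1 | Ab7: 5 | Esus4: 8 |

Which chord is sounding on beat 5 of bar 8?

Beat 5 of bar 8 is beat (8−1)×5 + 5 = 40 overall.
Running totals: F ends at 4, Ebmaj7 ends at 5, G7 ends at 8, C#sus4 ends at 13, C7 ends at 17, B7 ends at 19, Db6 ends at 22, C#sus4 ends at 25, Aadd9 ends at 31, Cmaj7 ends at 32, Ab7 ends at 37, Esus4 ends at 45.
Beat 40 falls within Esus4.

Esus4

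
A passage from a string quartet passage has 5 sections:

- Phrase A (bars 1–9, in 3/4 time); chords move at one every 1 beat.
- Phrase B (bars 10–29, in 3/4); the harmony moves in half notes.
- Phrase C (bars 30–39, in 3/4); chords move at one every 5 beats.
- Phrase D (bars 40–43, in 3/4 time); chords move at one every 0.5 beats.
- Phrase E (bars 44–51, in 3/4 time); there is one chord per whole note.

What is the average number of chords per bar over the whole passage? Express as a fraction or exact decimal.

31/17 chords per bar

A: 9 × 3 = 27 beats ÷ 1 = 27 chords.
B: 20 × 3 = 60 beats ÷ 2 = 30 chords.
C: 10 × 3 = 30 beats ÷ 5 = 6 chords.
D: 4 × 3 = 12 beats ÷ 0.5 = 24 chords.
E: 8 × 3 = 24 beats ÷ 4 = 6 chords.
Overall: 93 chords over 51 bars → 93/51 = 31/17 chords per bar.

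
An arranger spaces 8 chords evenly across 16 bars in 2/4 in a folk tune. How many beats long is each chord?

4 beats

16 bars × 2 beats/bar = 32 beats total.
32 beats ÷ 8 chords = 4 beats per chord.
(That is a whole note.)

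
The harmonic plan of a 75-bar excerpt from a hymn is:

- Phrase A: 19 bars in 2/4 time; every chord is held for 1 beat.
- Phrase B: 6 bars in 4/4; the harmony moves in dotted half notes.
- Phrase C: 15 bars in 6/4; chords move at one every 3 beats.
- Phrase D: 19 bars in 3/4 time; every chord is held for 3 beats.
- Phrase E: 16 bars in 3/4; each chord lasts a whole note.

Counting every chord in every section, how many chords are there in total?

A has 38 beats and chords last 1 each, so 38 chords.
B has 24 beats and chords last 3 each, so 8 chords.
C has 90 beats and chords last 3 each, so 30 chords.
D has 57 beats and chords last 3 each, so 19 chords.
E has 48 beats and chords last 4 each, so 12 chords.
Total: 38 + 8 + 30 + 19 + 12 = 107.

107 chords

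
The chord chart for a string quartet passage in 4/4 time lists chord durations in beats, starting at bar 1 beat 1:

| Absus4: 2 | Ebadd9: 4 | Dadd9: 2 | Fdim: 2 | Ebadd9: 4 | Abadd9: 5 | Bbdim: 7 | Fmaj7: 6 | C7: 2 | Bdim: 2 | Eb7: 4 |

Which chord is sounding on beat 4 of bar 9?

Bdim

Beat 4 of bar 9 is beat (9−1)×4 + 4 = 36 overall.
Running totals: Absus4 ends at 2, Ebadd9 ends at 6, Dadd9 ends at 8, Fdim ends at 10, Ebadd9 ends at 14, Abadd9 ends at 19, Bbdim ends at 26, Fmaj7 ends at 32, C7 ends at 34, Bdim ends at 36.
Beat 36 falls within Bdim.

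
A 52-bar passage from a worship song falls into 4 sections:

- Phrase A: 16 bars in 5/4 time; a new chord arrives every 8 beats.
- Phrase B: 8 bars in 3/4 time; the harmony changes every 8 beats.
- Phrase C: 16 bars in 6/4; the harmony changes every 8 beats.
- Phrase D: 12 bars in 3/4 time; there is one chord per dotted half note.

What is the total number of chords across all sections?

A has 80 beats and chords last 8 each, so 10 chords.
B has 24 beats and chords last 8 each, so 3 chords.
C has 96 beats and chords last 8 each, so 12 chords.
D has 36 beats and chords last 3 each, so 12 chords.
Total: 10 + 3 + 12 + 12 = 37.

37 chords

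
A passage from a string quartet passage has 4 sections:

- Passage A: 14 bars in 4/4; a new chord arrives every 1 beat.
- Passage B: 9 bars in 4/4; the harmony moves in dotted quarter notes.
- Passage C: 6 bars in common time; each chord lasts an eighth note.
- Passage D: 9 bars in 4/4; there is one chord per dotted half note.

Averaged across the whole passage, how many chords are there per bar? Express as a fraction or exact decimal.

A: 14 bars of 4 beats is 56 beats; at 1 beat each that's 56 chords.
B: 9 bars of 4 beats is 36 beats; at 1.5 beats each that's 24 chords.
C: 6 bars of 4 beats is 24 beats; at 0.5 beats each that's 48 chords.
D: 9 bars of 4 beats is 36 beats; at 3 beats each that's 12 chords.
Overall: 140 chords over 38 bars → 140/38 = 70/19 chords per bar.

70/19 chords per bar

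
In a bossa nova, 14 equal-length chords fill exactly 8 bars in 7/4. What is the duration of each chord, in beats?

4 beats

8 bars × 7 beats/bar = 56 beats total.
56 beats ÷ 14 chords = 4 beats per chord.
(That is a whole note.)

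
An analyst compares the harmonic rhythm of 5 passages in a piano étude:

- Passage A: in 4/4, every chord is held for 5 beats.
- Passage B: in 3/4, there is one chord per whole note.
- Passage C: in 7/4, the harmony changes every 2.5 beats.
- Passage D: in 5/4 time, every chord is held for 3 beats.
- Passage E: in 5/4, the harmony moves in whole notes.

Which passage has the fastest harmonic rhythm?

A: 4/5 = 0.8 chords/bar.
B: 3/4 = 0.75 chords/bar.
C: 7/2.5 = 2.8 chords/bar.
D: 5/3 = 5/3 chords/bar.
E: 5/4 = 1.25 chords/bar.
Fastest is C at 2.8 chords/bar.

Passage C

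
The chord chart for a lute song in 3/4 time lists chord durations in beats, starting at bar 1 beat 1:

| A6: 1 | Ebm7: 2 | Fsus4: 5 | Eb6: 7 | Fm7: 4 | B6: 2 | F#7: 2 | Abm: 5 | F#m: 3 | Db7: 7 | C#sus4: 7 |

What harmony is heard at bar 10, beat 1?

Abm

Beat 1 of bar 10 is beat (10−1)×3 + 1 = 28 overall.
Running totals: A6 ends at 1, Ebm7 ends at 3, Fsus4 ends at 8, Eb6 ends at 15, Fm7 ends at 19, B6 ends at 21, F#7 ends at 23, Abm ends at 28.
Beat 28 falls within Abm.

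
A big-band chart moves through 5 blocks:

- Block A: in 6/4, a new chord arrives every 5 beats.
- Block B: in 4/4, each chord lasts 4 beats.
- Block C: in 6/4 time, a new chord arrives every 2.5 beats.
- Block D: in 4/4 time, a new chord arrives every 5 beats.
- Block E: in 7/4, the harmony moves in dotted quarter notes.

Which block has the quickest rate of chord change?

A: each chord is 5 beats in 6/4, so 1.2 per bar.
B: each chord is 4 beats in 4/4, so 1 per bar.
C: each chord is 2.5 beats in 6/4, so 2.4 per bar.
D: each chord is 5 beats in 4/4, so 0.8 per bar.
E: each chord is 1.5 beats in 7/4, so 14/3 per bar.
Fastest is E at 14/3 chords/bar.

Block E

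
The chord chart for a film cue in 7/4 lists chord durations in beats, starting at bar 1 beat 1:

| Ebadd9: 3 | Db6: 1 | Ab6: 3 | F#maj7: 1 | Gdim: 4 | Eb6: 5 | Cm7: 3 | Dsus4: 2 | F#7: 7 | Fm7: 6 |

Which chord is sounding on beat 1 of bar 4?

Beat 1 of bar 4 is beat (4−1)×7 + 1 = 22 overall.
Running totals: Ebadd9 ends at 3, Db6 ends at 4, Ab6 ends at 7, F#maj7 ends at 8, Gdim ends at 12, Eb6 ends at 17, Cm7 ends at 20, Dsus4 ends at 22.
Beat 22 falls within Dsus4.

Dsus4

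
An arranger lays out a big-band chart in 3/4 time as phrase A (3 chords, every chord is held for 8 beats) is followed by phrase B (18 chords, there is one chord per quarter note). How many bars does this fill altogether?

14 bars

A: 3 × 8 = 24 beats = 8 bars.
B: 18 × 1 = 18 beats = 6 bars.
Total: 8 + 6 = 14 bars.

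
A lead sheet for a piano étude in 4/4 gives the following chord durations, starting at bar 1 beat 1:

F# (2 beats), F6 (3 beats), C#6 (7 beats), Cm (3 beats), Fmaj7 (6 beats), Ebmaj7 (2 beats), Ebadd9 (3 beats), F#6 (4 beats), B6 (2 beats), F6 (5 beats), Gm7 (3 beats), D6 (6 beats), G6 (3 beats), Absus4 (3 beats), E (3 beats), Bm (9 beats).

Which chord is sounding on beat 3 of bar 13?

Beat 3 of bar 13 is beat (13−1)×4 + 3 = 51 overall.
Running totals: F# ends at 2, F6 ends at 5, C#6 ends at 12, Cm ends at 15, Fmaj7 ends at 21, Ebmaj7 ends at 23, Ebadd9 ends at 26, F#6 ends at 30, B6 ends at 32, F6 ends at 37, Gm7 ends at 40, D6 ends at 46, G6 ends at 49, Absus4 ends at 52.
Beat 51 falls within Absus4.

Absus4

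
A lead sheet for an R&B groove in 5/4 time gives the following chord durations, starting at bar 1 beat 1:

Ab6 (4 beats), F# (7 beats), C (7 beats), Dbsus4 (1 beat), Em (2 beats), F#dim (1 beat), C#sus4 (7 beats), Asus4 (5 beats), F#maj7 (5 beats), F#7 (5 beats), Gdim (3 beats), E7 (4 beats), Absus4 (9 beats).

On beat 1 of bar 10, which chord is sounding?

Gdim

Beat 1 of bar 10 is beat (10−1)×5 + 1 = 46 overall.
Running totals: Ab6 ends at 4, F# ends at 11, C ends at 18, Dbsus4 ends at 19, Em ends at 21, F#dim ends at 22, C#sus4 ends at 29, Asus4 ends at 34, F#maj7 ends at 39, F#7 ends at 44, Gdim ends at 47.
Beat 46 falls within Gdim.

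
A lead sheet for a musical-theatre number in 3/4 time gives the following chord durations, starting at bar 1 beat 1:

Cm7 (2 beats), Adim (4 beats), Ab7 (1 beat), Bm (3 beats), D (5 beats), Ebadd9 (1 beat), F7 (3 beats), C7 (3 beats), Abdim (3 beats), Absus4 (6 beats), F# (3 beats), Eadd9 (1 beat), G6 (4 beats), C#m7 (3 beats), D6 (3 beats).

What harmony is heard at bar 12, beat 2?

Eadd9

Beat 2 of bar 12 is beat (12−1)×3 + 2 = 35 overall.
Running totals: Cm7 ends at 2, Adim ends at 6, Ab7 ends at 7, Bm ends at 10, D ends at 15, Ebadd9 ends at 16, F7 ends at 19, C7 ends at 22, Abdim ends at 25, Absus4 ends at 31, F# ends at 34, Eadd9 ends at 35.
Beat 35 falls within Eadd9.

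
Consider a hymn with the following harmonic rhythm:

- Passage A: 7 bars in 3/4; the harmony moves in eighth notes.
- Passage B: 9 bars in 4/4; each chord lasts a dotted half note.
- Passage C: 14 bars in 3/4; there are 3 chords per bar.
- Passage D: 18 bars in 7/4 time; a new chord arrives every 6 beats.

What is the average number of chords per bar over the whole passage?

A: 7 bars of 3 beats is 21 beats; at 0.5 beats each that's 42 chords.
B: 9 bars of 4 beats is 36 beats; at 3 beats each that's 12 chords.
C: 14 bars of 3 beats is 42 beats; at 1 beat each that's 42 chords.
D: 18 bars of 7 beats is 126 beats; at 6 beats each that's 21 chords.
Overall: 117 chords over 48 bars → 117/48 = 39/16 chords per bar.

39/16 chords per bar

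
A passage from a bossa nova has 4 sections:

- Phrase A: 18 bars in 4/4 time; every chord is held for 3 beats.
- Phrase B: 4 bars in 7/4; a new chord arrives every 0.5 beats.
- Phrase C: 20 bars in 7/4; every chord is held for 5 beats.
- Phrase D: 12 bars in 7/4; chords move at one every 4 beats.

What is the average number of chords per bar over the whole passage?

43/18 chords per bar

A: 18 bars of 4 beats is 72 beats; at 3 beats each that's 24 chords.
B: 4 bars of 7 beats is 28 beats; at 0.5 beats each that's 56 chords.
C: 20 bars of 7 beats is 140 beats; at 5 beats each that's 28 chords.
D: 12 bars of 7 beats is 84 beats; at 4 beats each that's 21 chords.
Overall: 129 chords over 54 bars → 129/54 = 43/18 chords per bar.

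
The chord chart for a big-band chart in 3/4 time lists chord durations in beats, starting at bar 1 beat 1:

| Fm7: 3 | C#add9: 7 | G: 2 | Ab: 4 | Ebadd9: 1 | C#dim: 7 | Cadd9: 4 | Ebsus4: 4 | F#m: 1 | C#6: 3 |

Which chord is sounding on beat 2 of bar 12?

C#6

Beat 2 of bar 12 is beat (12−1)×3 + 2 = 35 overall.
Running totals: Fm7 ends at 3, C#add9 ends at 10, G ends at 12, Ab ends at 16, Ebadd9 ends at 17, C#dim ends at 24, Cadd9 ends at 28, Ebsus4 ends at 32, F#m ends at 33, C#6 ends at 36.
Beat 35 falls within C#6.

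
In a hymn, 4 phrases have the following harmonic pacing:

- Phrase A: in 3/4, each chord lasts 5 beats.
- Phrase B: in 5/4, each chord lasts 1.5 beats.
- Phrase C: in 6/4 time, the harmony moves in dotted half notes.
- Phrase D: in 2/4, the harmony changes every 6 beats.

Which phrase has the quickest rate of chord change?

Phrase B

A: 3/5 = 0.6 chords/bar.
B: 5/1.5 = 10/3 chords/bar.
C: 6/3 = 2 chords/bar.
D: 2/6 = 1/3 chords/bar.
Fastest is B at 10/3 chords/bar.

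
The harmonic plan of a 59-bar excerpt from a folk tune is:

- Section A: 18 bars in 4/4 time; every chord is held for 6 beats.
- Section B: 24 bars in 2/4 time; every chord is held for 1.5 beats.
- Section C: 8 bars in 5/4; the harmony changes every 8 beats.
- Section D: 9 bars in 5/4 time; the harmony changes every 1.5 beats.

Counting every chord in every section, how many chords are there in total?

A: 18 bars × 4 beats = 72 beats; 6 beats/chord → 12 chords.
B: 24 bars × 2 beats = 48 beats; 1.5 beats/chord → 32 chords.
C: 8 bars × 5 beats = 40 beats; 8 beats/chord → 5 chords.
D: 9 bars × 5 beats = 45 beats; 1.5 beats/chord → 30 chords.
Total: 12 + 32 + 5 + 30 = 79.

79 chords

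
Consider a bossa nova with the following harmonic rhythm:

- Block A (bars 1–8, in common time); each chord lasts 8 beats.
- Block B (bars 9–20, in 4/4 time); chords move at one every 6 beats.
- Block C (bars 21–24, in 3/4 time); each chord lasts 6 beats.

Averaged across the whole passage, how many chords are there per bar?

7/12 chords per bar

A: 8 bars of 4 beats is 32 beats; at 8 beats each that's 4 chords.
B: 12 bars of 4 beats is 48 beats; at 6 beats each that's 8 chords.
C: 4 bars of 3 beats is 12 beats; at 6 beats each that's 2 chords.
Overall: 14 chords over 24 bars → 14/24 = 7/12 chords per bar.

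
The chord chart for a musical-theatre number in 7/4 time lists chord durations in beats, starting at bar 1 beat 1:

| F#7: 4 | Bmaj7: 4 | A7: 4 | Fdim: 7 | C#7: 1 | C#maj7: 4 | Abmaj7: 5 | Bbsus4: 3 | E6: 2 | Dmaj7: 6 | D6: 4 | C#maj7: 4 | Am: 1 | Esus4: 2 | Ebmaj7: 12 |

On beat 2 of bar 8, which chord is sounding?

Beat 2 of bar 8 is beat (8−1)×7 + 2 = 51 overall.
Running totals: F#7 ends at 4, Bmaj7 ends at 8, A7 ends at 12, Fdim ends at 19, C#7 ends at 20, C#maj7 ends at 24, Abmaj7 ends at 29, Bbsus4 ends at 32, E6 ends at 34, Dmaj7 ends at 40, D6 ends at 44, C#maj7 ends at 48, Am ends at 49, Esus4 ends at 51.
Beat 51 falls within Esus4.

Esus4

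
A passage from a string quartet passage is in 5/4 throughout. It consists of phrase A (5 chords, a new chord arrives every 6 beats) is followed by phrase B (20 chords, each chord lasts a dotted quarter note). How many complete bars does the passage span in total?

A: 5 × 6 = 30 beats = 6 bars.
B: 20 × 1.5 = 30 beats = 6 bars.
Total: 6 + 6 = 12 bars.

12 bars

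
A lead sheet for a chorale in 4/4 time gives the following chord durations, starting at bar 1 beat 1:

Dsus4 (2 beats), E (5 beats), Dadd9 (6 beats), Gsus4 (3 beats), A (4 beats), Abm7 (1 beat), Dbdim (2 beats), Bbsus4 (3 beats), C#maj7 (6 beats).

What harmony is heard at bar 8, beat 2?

Beat 2 of bar 8 is beat (8−1)×4 + 2 = 30 overall.
Running totals: Dsus4 ends at 2, E ends at 7, Dadd9 ends at 13, Gsus4 ends at 16, A ends at 20, Abm7 ends at 21, Dbdim ends at 23, Bbsus4 ends at 26, C#maj7 ends at 32.
Beat 30 falls within C#maj7.

C#maj7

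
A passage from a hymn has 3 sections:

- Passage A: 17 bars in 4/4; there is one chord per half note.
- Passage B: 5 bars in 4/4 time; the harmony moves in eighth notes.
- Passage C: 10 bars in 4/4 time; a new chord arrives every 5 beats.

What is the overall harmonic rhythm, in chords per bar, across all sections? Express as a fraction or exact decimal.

A: 17 × 4 = 68 beats ÷ 2 = 34 chords.
B: 5 × 4 = 20 beats ÷ 0.5 = 40 chords.
C: 10 × 4 = 40 beats ÷ 5 = 8 chords.
Overall: 82 chords over 32 bars → 82/32 = 41/16 chords per bar.

41/16 chords per bar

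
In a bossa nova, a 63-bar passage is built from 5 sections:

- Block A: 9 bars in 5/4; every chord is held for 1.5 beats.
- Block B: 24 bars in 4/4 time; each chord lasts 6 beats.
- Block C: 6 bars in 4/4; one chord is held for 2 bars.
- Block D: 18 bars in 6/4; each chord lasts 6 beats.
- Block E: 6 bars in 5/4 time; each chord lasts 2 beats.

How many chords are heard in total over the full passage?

A: 9·5 = 45 beats, 45/1.5 = 30 chords.
B: 24·4 = 96 beats, 96/6 = 16 chords.
C: 6·4 = 24 beats, 24/8 = 3 chords.
D: 18·6 = 108 beats, 108/6 = 18 chords.
E: 6·5 = 30 beats, 30/2 = 15 chords.
Total: 30 + 16 + 3 + 18 + 15 = 82.

82 chords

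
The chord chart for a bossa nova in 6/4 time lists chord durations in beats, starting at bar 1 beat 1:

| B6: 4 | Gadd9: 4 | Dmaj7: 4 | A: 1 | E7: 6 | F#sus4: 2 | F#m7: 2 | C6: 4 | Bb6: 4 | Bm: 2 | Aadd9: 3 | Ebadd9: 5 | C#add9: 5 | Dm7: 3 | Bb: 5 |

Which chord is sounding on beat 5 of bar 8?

Beat 5 of bar 8 is beat (8−1)×6 + 5 = 47 overall.
Running totals: B6 ends at 4, Gadd9 ends at 8, Dmaj7 ends at 12, A ends at 13, E7 ends at 19, F#sus4 ends at 21, F#m7 ends at 23, C6 ends at 27, Bb6 ends at 31, Bm ends at 33, Aadd9 ends at 36, Ebadd9 ends at 41, C#add9 ends at 46, Dm7 ends at 49.
Beat 47 falls within Dm7.

Dm7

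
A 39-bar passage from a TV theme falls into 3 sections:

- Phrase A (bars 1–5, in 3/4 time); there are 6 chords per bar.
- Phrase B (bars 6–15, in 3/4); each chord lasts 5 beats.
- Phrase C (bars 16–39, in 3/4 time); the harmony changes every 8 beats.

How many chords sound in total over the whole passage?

A: 5 bars × 3 beats = 15 beats; 0.5 beats/chord → 30 chords.
B: 10 bars × 3 beats = 30 beats; 5 beats/chord → 6 chords.
C: 24 bars × 3 beats = 72 beats; 8 beats/chord → 9 chords.
Total: 30 + 6 + 9 = 45.

45 chords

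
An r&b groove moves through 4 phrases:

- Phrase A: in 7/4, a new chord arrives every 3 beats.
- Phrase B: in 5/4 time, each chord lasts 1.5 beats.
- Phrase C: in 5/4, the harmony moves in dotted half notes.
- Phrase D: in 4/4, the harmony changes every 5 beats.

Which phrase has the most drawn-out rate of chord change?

Phrase D

A: each chord is 3 beats in 7/4, so 7/3 per bar.
B: each chord is 1.5 beats in 5/4, so 10/3 per bar.
C: each chord is 3 beats in 5/4, so 5/3 per bar.
D: each chord is 5 beats in 4/4, so 0.8 per bar.
Slowest is D at 0.8 chords/bar.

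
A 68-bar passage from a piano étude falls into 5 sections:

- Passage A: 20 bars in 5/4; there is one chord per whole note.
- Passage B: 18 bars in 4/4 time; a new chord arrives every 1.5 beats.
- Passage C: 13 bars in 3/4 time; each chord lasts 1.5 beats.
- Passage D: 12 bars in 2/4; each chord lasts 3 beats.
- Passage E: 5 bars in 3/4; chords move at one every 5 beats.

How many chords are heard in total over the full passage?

110 chords

A: 20·5 = 100 beats, 100/4 = 25 chords.
B: 18·4 = 72 beats, 72/1.5 = 48 chords.
C: 13·3 = 39 beats, 39/1.5 = 26 chords.
D: 12·2 = 24 beats, 24/3 = 8 chords.
E: 5·3 = 15 beats, 15/5 = 3 chords.
Total: 25 + 48 + 26 + 8 + 3 = 110.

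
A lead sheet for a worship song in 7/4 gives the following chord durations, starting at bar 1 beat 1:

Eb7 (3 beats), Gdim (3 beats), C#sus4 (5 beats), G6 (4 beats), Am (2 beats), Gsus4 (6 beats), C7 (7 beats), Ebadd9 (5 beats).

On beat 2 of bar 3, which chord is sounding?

Am

Beat 2 of bar 3 is beat (3−1)×7 + 2 = 16 overall.
Running totals: Eb7 ends at 3, Gdim ends at 6, C#sus4 ends at 11, G6 ends at 15, Am ends at 17.
Beat 16 falls within Am.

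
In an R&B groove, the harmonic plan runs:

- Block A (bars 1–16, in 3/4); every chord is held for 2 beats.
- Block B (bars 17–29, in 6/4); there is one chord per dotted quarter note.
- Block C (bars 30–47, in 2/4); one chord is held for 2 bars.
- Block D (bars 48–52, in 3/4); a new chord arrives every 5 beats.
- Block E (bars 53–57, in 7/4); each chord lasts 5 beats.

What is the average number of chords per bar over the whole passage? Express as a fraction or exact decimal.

5/3 chords per bar

A: 16 × 3 = 48 beats ÷ 2 = 24 chords.
B: 13 × 6 = 78 beats ÷ 1.5 = 52 chords.
C: 18 × 2 = 36 beats ÷ 4 = 9 chords.
D: 5 × 3 = 15 beats ÷ 5 = 3 chords.
E: 5 × 7 = 35 beats ÷ 5 = 7 chords.
Overall: 95 chords over 57 bars → 95/57 = 5/3 chords per bar.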